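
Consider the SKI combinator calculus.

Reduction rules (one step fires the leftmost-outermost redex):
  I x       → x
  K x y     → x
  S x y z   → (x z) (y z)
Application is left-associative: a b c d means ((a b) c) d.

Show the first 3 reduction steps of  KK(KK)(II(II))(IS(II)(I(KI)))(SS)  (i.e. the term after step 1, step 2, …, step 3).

  start: KK(KK)(II(II))(IS(II)(I(KI)))(SS)
  [1] K(II(II))(IS(II)(I(KI)))(SS)
  [2] II(II)(SS)
  [3] I(II)(SS)

Answer: after 3 steps: I(II)(SS)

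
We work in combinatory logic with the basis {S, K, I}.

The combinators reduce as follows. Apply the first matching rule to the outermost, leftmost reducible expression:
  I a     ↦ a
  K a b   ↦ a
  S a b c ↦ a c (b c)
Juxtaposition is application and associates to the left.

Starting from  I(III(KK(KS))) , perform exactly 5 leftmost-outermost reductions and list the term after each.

  start: I(III(KK(KS)))
  [1] III(KK(KS))
  [2] II(KK(KS))
  [3] I(KK(KS))
  [4] KK(KS)
  [5] K

Answer: after 5 steps: K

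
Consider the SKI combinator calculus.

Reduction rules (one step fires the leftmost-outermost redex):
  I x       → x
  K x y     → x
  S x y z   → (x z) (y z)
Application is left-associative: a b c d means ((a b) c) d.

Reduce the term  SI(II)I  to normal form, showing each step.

  start: SI(II)I
  step 1: II(III)
  step 2: I(III)
  step 3: III
  step 4: II
  step 5: I

Answer: normal form = I  (in 5 steps)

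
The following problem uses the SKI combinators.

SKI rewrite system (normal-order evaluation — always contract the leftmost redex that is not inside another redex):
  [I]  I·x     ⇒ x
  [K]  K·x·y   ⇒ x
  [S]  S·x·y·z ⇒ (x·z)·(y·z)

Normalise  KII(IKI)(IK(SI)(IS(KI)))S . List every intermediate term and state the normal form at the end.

Answer: normal form = S  (in 5 steps)

Working:
  start: KII(IKI)(IK(SI)(IS(KI)))S
  [1] I(IKI)(IK(SI)(IS(KI)))S
  [2] IKI(IK(SI)(IS(KI)))S
  [3] KI(IK(SI)(IS(KI)))S
  [4] IS
  [5] S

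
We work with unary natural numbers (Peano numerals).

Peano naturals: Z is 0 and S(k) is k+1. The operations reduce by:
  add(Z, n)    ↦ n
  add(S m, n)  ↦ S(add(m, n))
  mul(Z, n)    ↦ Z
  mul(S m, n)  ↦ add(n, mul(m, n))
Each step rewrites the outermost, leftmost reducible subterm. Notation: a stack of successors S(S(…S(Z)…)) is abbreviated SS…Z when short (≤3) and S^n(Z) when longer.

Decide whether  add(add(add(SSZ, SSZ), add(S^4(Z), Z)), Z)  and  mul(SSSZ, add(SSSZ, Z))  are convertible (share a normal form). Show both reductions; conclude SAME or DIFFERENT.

Term A:
  start: add(add(add(SSZ, SSZ), add(S^4(Z), Z)), Z)
  →1  add(add(S(add(SZ, SSZ)), add(S^4(Z), Z)), Z)
  →2  add(S(add(add(SZ, SSZ), add(S^4(Z), Z))), Z)
  →3  S(add(add(add(SZ, SSZ), add(S^4(Z), Z)), Z))
  →4  S(add(add(S(add(Z, SSZ)), add(S^4(Z), Z)), Z))
  →5  S(add(S(add(add(Z, SSZ), add(S^4(Z), Z))), Z))
  →6  S(S(add(add(add(Z, SSZ), add(S^4(Z), Z)), Z)))
  →7  S(S(add(add(SSZ, add(S^4(Z), Z)), Z)))
  →8  S(S(add(S(add(SZ, add(S^4(Z), Z))), Z)))
  →9  S(S(S(add(add(SZ, add(S^4(Z), Z)), Z))))
  →10  S(S(S(add(S(add(Z, add(S^4(Z), Z))), Z))))
  →11  S(S(S(S(add(add(Z, add(S^4(Z), Z)), Z)))))
  →12  S(S(S(S(add(add(S^4(Z), Z), Z)))))
  →13  S(S(S(S(add(S(add(SSSZ, Z)), Z)))))
  →14  S(S(S(S(S(add(add(SSSZ, Z), Z))))))
  →15  S(S(S(S(S(add(S(add(SSZ, Z)), Z))))))
  →16  S(S(S(S(S(S(add(add(SSZ, Z), Z)))))))
  →17  S(S(S(S(S(S(add(S(add(SZ, Z)), Z)))))))
  →18  S(S(S(S(S(S(S(add(add(SZ, Z), Z))))))))
  →19  S(S(S(S(S(S(S(add(S(add(Z, Z)), Z))))))))
  →20  S(S(S(S(S(S(S(S(add(add(Z, Z), Z)))))))))
  →21  S(S(S(S(S(S(S(S(add(Z, Z)))))))))
  →22  S^8(Z)

Term B:
  start: mul(SSSZ, add(SSSZ, Z))
  →1  add(add(SSSZ, Z), mul(SSZ, add(SSSZ, Z)))
  →2  add(S(add(SSZ, Z)), mul(SSZ, add(SSSZ, Z)))
  →3  S(add(add(SSZ, Z), mul(SSZ, add(SSSZ, Z))))
  →4  S(add(S(add(SZ, Z)), mul(SSZ, add(SSSZ, Z))))
  →5  S(S(add(add(SZ, Z), mul(SSZ, add(SSSZ, Z)))))
  →6  S(S(add(S(add(Z, Z)), mul(SSZ, add(SSSZ, Z)))))
  →7  S(S(S(add(add(Z, Z), mul(SSZ, add(SSSZ, Z))))))
  →8  S(S(S(add(Z, mul(SSZ, add(SSSZ, Z))))))
  →9  S(S(S(mul(SSZ, add(SSSZ, Z)))))
  →10  S(S(S(add(add(SSSZ, Z), mul(SZ, add(SSSZ, Z))))))
  →11  S(S(S(add(S(add(SSZ, Z)), mul(SZ, add(SSSZ, Z))))))
  →12  S(S(S(S(add(add(SSZ, Z), mul(SZ, add(SSSZ, Z)))))))
  →13  S(S(S(S(add(S(add(SZ, Z)), mul(SZ, add(SSSZ, Z)))))))
  →14  S(S(S(S(S(add(add(SZ, Z), mul(SZ, add(SSSZ, Z))))))))
  →15  S(S(S(S(S(add(S(add(Z, Z)), mul(SZ, add(SSSZ, Z))))))))
  →16  S(S(S(S(S(S(add(add(Z, Z), mul(SZ, add(SSSZ, Z)))))))))
  →17  S(S(S(S(S(S(add(Z, mul(SZ, add(SSSZ, Z)))))))))
  →18  S(S(S(S(S(S(mul(SZ, add(SSSZ, Z))))))))
  →19  S(S(S(S(S(S(add(add(SSSZ, Z), mul(Z, add(SSSZ, Z)))))))))
  →20  S(S(S(S(S(S(add(S(add(SSZ, Z)), mul(Z, add(SSSZ, Z)))))))))
  →21  S(S(S(S(S(S(S(add(add(SSZ, Z), mul(Z, add(SSSZ, Z))))))))))
  →22  S(S(S(S(S(S(S(add(S(add(SZ, Z)), mul(Z, add(SSSZ, Z))))))))))
  →23  S(S(S(S(S(S(S(S(add(add(SZ, Z), mul(Z, add(SSSZ, Z)))))))))))
  →24  S(S(S(S(S(S(S(S(add(S(add(Z, Z)), mul(Z, add(SSSZ, Z)))))))))))
  →25  S(S(S(S(S(S(S(S(S(add(add(Z, Z), mul(Z, add(SSSZ, Z))))))))))))
  →26  S(S(S(S(S(S(S(S(S(add(Z, mul(Z, add(SSSZ, Z))))))))))))
  →27  S(S(S(S(S(S(S(S(S(mul(Z, add(SSSZ, Z)))))))))))
  →28  S^9(Z)

Answer: DIFFERENT — A ⇓ S^8(Z), B ⇓ S^9(Z)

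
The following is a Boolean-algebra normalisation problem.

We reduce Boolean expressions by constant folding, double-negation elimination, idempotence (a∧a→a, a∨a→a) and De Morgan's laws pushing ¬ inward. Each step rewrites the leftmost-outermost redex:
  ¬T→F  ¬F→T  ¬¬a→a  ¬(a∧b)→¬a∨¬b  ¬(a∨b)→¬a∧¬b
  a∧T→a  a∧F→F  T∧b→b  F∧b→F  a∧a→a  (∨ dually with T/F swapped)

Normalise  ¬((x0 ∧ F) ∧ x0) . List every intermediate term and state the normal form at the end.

  start: ¬((x0 ∧ F) ∧ x0)
  [1] ¬(x0 ∧ F) ∨ ¬x0
  [2] (¬x0 ∨ ¬F) ∨ ¬x0
  [3] (¬x0 ∨ T) ∨ ¬x0
  [4] T ∨ ¬x0
  [5] T

Answer: normal form = T  (in 5 steps)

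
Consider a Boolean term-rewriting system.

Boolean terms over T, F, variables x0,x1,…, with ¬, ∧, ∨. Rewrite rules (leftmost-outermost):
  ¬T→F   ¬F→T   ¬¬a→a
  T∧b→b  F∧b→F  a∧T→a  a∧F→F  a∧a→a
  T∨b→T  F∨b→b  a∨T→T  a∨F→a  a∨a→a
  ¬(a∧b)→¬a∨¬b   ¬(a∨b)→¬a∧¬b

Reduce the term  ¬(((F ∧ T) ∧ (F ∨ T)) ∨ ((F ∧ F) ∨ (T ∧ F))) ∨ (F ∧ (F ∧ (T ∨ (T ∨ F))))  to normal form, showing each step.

  start: ¬(((F ∧ T) ∧ (F ∨ T)) ∨ ((F ∧ F) ∨ (T ∧ F))) ∨ (F ∧ (F ∧ (T ∨ (T ∨ F))))
  [1] (¬((F ∧ T) ∧ (F ∨ T)) ∧ ¬((F ∧ F) ∨ (T ∧ F))) ∨ (F ∧ (F ∧ (T ∨ (T ∨ F))))
  [2] ((¬(F ∧ T) ∨ ¬(F ∨ T)) ∧ ¬((F ∧ F) ∨ (T ∧ F))) ∨ (F ∧ (F ∧ (T ∨ (T ∨ F))))
  [3] (((¬F ∨ ¬T) ∨ ¬(F ∨ T)) ∧ ¬((F ∧ F) ∨ (T ∧ F))) ∨ (F ∧ (F ∧ (T ∨ (T ∨ F))))
  [4] (((T ∨ ¬T) ∨ ¬(F ∨ T)) ∧ ¬((F ∧ F) ∨ (T ∧ F))) ∨ (F ∧ (F ∧ (T ∨ (T ∨ F))))
  [5] ((T ∨ ¬(F ∨ T)) ∧ ¬((F ∧ F) ∨ (T ∧ F))) ∨ (F ∧ (F ∧ (T ∨ (T ∨ F))))
  [6] (T ∧ ¬((F ∧ F) ∨ (T ∧ F))) ∨ (F ∧ (F ∧ (T ∨ (T ∨ F))))
  [7] ¬((F ∧ F) ∨ (T ∧ F)) ∨ (F ∧ (F ∧ (T ∨ (T ∨ F))))
  [8] (¬(F ∧ F) ∧ ¬(T ∧ F)) ∨ (F ∧ (F ∧ (T ∨ (T ∨ F))))
  [9] ((¬F ∨ ¬F) ∧ ¬(T ∧ F)) ∨ (F ∧ (F ∧ (T ∨ (T ∨ F))))
  [10] (¬F ∧ ¬(T ∧ F)) ∨ (F ∧ (F ∧ (T ∨ (T ∨ F))))
  [11] (T ∧ ¬(T ∧ F)) ∨ (F ∧ (F ∧ (T ∨ (T ∨ F))))
  [12] ¬(T ∧ F) ∨ (F ∧ (F ∧ (T ∨ (T ∨ F))))
  [13] (¬T ∨ ¬F) ∨ (F ∧ (F ∧ (T ∨ (T ∨ F))))
  [14] (F ∨ ¬F) ∨ (F ∧ (F ∧ (T ∨ (T ∨ F))))
  [15] ¬F ∨ (F ∧ (F ∧ (T ∨ (T ∨ F))))
  [16] T ∨ (F ∧ (F ∧ (T ∨ (T ∨ F))))
  [17] T

Answer: normal form = T  (in 17 steps)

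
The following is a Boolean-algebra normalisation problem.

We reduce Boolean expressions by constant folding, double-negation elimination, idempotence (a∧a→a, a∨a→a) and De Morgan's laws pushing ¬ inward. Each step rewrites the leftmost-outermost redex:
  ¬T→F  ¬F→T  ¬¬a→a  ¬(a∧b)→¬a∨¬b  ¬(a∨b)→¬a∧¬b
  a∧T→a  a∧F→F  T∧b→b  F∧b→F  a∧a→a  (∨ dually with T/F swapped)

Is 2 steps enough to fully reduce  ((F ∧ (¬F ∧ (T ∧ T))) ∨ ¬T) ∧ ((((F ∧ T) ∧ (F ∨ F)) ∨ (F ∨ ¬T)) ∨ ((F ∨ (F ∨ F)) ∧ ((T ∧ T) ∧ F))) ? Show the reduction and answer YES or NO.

  start: ((F ∧ (¬F ∧ (T ∧ T))) ∨ ¬T) ∧ ((((F ∧ T) ∧ (F ∨ F)) ∨ (F ∨ ¬T)) ∨ ((F ∨ (F ∨ F)) ∧ ((T ∧ T) ∧ F)))
  step 1: (F ∨ ¬T) ∧ ((((F ∧ T) ∧ (F ∨ F)) ∨ (F ∨ ¬T)) ∨ ((F ∨ (F ∨ F)) ∧ ((T ∧ T) ∧ F)))
  step 2: ¬T ∧ ((((F ∧ T) ∧ (F ∨ F)) ∨ (F ∨ ¬T)) ∨ ((F ∨ (F ∨ F)) ∧ ((T ∧ T) ∧ F)))

Answer: NO — after 2 steps the term is ¬T ∧ ((((F ∧ T) ∧ (F ∨ F)) ∨ (F ∨ ¬T)) ∨ ((F ∨ (F ∨ F)) ∧ ((T ∧ T) ∧ F))), not yet normal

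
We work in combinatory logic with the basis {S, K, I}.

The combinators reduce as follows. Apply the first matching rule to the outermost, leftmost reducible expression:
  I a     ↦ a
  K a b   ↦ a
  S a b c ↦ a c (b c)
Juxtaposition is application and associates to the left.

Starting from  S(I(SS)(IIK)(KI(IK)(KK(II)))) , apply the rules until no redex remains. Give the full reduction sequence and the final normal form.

Answer: normal form = S(SK(KK))  (in 10 steps)

Reduction:
  start: S(I(SS)(IIK)(KI(IK)(KK(II))))
  [1] S(SS(IIK)(KI(IK)(KK(II))))
  [2] S(S(KI(IK)(KK(II)))(IIK(KI(IK)(KK(II)))))
  [3] S(S(I(KK(II)))(IIK(KI(IK)(KK(II)))))
  [4] S(S(KK(II))(IIK(KI(IK)(KK(II)))))
  [5] S(SK(IIK(KI(IK)(KK(II)))))
  [6] S(SK(IK(KI(IK)(KK(II)))))
  [7] S(SK(K(KI(IK)(KK(II)))))
  [8] S(SK(K(I(KK(II)))))
  [9] S(SK(K(KK(II))))
  [10] S(SK(KK))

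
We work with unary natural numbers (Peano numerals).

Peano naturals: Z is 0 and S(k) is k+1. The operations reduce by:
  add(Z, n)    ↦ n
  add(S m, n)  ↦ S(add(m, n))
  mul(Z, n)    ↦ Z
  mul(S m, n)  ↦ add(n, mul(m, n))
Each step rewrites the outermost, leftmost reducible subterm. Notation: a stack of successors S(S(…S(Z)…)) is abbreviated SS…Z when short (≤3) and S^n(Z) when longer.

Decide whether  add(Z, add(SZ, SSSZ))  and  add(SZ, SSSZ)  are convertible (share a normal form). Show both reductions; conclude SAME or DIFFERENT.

Answer: SAME — A ⇓ S^4(Z), B ⇓ S^4(Z)

Reduction:
Term A:
  start: add(Z, add(SZ, SSSZ))
  step 1: add(SZ, SSSZ)
  step 2: S(add(Z, SSSZ))
  step 3: S^4(Z)

Term B:
  start: add(SZ, SSSZ)
  step 1: S(add(Z, SSSZ))
  step 2: S^4(Z)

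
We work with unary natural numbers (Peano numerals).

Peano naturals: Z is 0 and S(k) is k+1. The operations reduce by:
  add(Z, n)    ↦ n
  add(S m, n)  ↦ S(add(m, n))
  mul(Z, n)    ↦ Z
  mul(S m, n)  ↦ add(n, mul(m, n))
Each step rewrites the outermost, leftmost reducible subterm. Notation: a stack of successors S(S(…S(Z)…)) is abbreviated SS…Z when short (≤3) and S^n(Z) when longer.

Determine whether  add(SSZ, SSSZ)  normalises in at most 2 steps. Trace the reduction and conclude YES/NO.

  start: add(SSZ, SSSZ)
  →1  S(add(SZ, SSSZ))
  →2  S(S(add(Z, SSSZ)))

Answer: NO — after 2 steps the term is S(S(add(Z, SSSZ))), not yet normal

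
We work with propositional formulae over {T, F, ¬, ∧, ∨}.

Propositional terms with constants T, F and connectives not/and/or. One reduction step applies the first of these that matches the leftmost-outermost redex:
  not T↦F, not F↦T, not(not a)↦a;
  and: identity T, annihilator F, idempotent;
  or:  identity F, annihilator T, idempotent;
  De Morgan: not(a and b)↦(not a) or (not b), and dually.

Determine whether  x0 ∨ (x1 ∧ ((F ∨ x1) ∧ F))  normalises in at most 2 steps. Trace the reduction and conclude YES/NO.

  start: x0 ∨ (x1 ∧ ((F ∨ x1) ∧ F))
  [1] x0 ∨ (x1 ∧ F)
  [2] x0 ∨ F

Answer: NO — after 2 steps the term is x0 ∨ F, not yet normal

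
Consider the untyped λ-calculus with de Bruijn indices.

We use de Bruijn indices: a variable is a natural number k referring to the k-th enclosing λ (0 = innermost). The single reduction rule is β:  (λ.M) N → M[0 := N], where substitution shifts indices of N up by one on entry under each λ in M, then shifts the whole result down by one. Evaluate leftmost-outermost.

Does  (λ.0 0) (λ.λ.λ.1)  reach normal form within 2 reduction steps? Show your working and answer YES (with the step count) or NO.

  start: (λ.0 0) (λ.λ.λ.1)
  step 1: (λ.λ.λ.1) (λ.λ.λ.1)
  step 2: λ.λ.1

Answer: YES — reaches normal form λ.λ.1 in 2 ≤ 2 steps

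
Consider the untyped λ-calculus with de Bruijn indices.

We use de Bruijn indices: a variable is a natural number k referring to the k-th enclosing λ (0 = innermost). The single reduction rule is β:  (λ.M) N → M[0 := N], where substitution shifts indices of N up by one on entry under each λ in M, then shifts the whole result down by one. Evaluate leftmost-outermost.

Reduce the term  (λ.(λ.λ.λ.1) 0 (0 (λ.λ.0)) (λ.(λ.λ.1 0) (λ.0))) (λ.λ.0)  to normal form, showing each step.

  start: (λ.(λ.λ.λ.1) 0 (0 (λ.λ.0)) (λ.(λ.λ.1 0) (λ.0))) (λ.λ.0)
  step 1: (λ.λ.λ.1) (λ.λ.0) ((λ.λ.0) (λ.λ.0)) (λ.(λ.λ.1 0) (λ.0))
  step 2: (λ.λ.1) ((λ.λ.0) (λ.λ.0)) (λ.(λ.λ.1 0) (λ.0))
  step 3: (λ.(λ.λ.0) (λ.λ.0)) (λ.(λ.λ.1 0) (λ.0))
  step 4: (λ.λ.0) (λ.λ.0)
  step 5: λ.0

Answer: normal form = λ.0  (in 5 steps)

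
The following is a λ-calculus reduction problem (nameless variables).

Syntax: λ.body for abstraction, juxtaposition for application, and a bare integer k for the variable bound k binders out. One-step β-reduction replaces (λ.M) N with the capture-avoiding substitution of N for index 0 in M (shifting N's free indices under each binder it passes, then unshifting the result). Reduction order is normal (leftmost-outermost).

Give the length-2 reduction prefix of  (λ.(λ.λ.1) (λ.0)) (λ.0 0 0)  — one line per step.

  start: (λ.(λ.λ.1) (λ.0)) (λ.0 0 0)
  [1] (λ.λ.1) (λ.0)
  [2] λ.λ.0

Answer: after 2 steps: λ.λ.0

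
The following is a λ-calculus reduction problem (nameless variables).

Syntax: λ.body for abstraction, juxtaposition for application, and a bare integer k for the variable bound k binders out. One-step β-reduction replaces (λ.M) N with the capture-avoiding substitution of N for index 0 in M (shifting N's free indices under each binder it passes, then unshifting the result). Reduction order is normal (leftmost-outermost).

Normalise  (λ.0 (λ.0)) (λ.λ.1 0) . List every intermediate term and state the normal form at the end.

  start: (λ.0 (λ.0)) (λ.λ.1 0)
  →1  (λ.λ.1 0) (λ.0)
  →2  λ.(λ.0) 0
  →3  λ.0

Answer: normal form = λ.0  (in 3 steps)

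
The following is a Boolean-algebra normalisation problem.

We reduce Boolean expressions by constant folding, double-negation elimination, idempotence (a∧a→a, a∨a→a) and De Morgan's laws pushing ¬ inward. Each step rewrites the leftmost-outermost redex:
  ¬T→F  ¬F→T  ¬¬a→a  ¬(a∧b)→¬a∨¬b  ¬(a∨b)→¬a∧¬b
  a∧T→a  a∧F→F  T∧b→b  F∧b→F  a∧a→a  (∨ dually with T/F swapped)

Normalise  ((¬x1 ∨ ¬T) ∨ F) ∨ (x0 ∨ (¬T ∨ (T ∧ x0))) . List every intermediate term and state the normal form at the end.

Answer: normal form = ¬x1 ∨ x0  (in 7 steps)

Working:
  start: ((¬x1 ∨ ¬T) ∨ F) ∨ (x0 ∨ (¬T ∨ (T ∧ x0)))
  step 1: (¬x1 ∨ ¬T) ∨ (x0 ∨ (¬T ∨ (T ∧ x0)))
  step 2: (¬x1 ∨ F) ∨ (x0 ∨ (¬T ∨ (T ∧ x0)))
  step 3: ¬x1 ∨ (x0 ∨ (¬T ∨ (T ∧ x0)))
  step 4: ¬x1 ∨ (x0 ∨ (F ∨ (T ∧ x0)))
  step 5: ¬x1 ∨ (x0 ∨ (T ∧ x0))
  step 6: ¬x1 ∨ (x0 ∨ x0)
  step 7: ¬x1 ∨ x0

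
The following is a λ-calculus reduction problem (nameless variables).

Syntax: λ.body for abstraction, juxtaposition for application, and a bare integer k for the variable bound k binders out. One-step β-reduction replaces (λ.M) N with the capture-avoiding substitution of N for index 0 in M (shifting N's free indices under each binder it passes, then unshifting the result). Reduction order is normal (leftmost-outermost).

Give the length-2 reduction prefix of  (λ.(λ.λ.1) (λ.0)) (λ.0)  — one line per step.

  start: (λ.(λ.λ.1) (λ.0)) (λ.0)
  [1] (λ.λ.1) (λ.0)
  [2] λ.λ.0

Answer: after 2 steps: λ.λ.0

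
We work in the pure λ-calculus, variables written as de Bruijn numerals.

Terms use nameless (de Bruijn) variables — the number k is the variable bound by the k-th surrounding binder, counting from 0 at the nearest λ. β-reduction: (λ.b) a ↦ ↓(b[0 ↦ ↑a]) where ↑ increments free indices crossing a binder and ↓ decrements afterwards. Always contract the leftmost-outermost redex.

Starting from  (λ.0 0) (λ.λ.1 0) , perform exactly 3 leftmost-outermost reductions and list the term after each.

  start: (λ.0 0) (λ.λ.1 0)
  step 1: (λ.λ.1 0) (λ.λ.1 0)
  step 2: λ.(λ.λ.1 0) 0
  step 3: λ.λ.1 0

Answer: after 3 steps: λ.λ.1 0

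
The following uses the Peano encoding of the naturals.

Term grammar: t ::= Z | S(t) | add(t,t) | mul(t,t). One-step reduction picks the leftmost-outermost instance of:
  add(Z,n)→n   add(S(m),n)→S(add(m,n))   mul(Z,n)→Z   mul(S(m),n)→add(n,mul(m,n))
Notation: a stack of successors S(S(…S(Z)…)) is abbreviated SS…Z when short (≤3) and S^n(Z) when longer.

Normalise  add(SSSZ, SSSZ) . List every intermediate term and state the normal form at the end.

  start: add(SSSZ, SSSZ)
  step 1: S(add(SSZ, SSSZ))
  step 2: S(S(add(SZ, SSSZ)))
  step 3: S(S(S(add(Z, SSSZ))))
  step 4: S^6(Z)

Answer: normal form = S^6(Z)  (in 4 steps)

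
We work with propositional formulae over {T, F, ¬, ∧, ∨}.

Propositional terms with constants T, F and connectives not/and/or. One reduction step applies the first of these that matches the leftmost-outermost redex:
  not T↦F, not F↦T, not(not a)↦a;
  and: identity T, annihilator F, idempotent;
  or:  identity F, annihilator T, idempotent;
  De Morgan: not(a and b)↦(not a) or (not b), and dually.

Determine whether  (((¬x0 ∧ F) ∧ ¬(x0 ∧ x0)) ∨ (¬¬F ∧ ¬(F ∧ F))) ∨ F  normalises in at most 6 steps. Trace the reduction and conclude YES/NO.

  start: (((¬x0 ∧ F) ∧ ¬(x0 ∧ x0)) ∨ (¬¬F ∧ ¬(F ∧ F))) ∨ F
  [1] ((¬x0 ∧ F) ∧ ¬(x0 ∧ x0)) ∨ (¬¬F ∧ ¬(F ∧ F))
  [2] (F ∧ ¬(x0 ∧ x0)) ∨ (¬¬F ∧ ¬(F ∧ F))
  [3] F ∨ (¬¬F ∧ ¬(F ∧ F))
  [4] ¬¬F ∧ ¬(F ∧ F)
  [5] F ∧ ¬(F ∧ F)
  [6] F

Answer: YES — reaches normal form F in 6 ≤ 6 steps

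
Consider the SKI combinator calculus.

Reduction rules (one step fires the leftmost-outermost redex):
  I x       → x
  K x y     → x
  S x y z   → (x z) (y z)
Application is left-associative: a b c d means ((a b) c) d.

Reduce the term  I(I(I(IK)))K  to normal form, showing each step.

Answer: normal form = KK  (in 4 steps)

Reduction:
  start: I(I(I(IK)))K
  [1] I(I(IK))K
  [2] I(IK)K
  [3] IKK
  [4] KK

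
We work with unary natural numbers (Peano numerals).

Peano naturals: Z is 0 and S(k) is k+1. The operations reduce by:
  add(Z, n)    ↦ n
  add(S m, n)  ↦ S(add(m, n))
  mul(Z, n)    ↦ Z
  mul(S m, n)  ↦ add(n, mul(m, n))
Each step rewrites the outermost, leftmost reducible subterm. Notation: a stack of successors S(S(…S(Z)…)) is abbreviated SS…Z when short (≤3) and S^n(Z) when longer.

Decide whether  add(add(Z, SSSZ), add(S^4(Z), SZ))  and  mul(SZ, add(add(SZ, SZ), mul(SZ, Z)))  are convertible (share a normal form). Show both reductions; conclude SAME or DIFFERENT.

Term A:
  start: add(add(Z, SSSZ), add(S^4(Z), SZ))
  →1  add(SSSZ, add(S^4(Z), SZ))
  →2  S(add(SSZ, add(S^4(Z), SZ)))
  →3  S(S(add(SZ, add(S^4(Z), SZ))))
  →4  S(S(S(add(Z, add(S^4(Z), SZ)))))
  →5  S(S(S(add(S^4(Z), SZ))))
  →6  S(S(S(S(add(SSSZ, SZ)))))
  →7  S(S(S(S(S(add(SSZ, SZ))))))
  →8  S(S(S(S(S(S(add(SZ, SZ)))))))
  →9  S(S(S(S(S(S(S(add(Z, SZ))))))))
  →10  S^8(Z)

Term B:
  start: mul(SZ, add(add(SZ, SZ), mul(SZ, Z)))
  →1  add(add(add(SZ, SZ), mul(SZ, Z)), mul(Z, add(add(SZ, SZ), mul(SZ, Z))))
  →2  add(add(S(add(Z, SZ)), mul(SZ, Z)), mul(Z, add(add(SZ, SZ), mul(SZ, Z))))
  →3  add(S(add(add(Z, SZ), mul(SZ, Z))), mul(Z, add(add(SZ, SZ), mul(SZ, Z))))
  →4  S(add(add(add(Z, SZ), mul(SZ, Z)), mul(Z, add(add(SZ, SZ), mul(SZ, Z)))))
  →5  S(add(add(SZ, mul(SZ, Z)), mul(Z, add(add(SZ, SZ), mul(SZ, Z)))))
  →6  S(add(S(add(Z, mul(SZ, Z))), mul(Z, add(add(SZ, SZ), mul(SZ, Z)))))
  →7  S(S(add(add(Z, mul(SZ, Z)), mul(Z, add(add(SZ, SZ), mul(SZ, Z))))))
  →8  S(S(add(mul(SZ, Z), mul(Z, add(add(SZ, SZ), mul(SZ, Z))))))
  →9  S(S(add(add(Z, mul(Z, Z)), mul(Z, add(add(SZ, SZ), mul(SZ, Z))))))
  →10  S(S(add(mul(Z, Z), mul(Z, add(add(SZ, SZ), mul(SZ, Z))))))
  →11  S(S(add(Z, mul(Z, add(add(SZ, SZ), mul(SZ, Z))))))
  →12  S(S(mul(Z, add(add(SZ, SZ), mul(SZ, Z)))))
  →13  SSZ

Answer: DIFFERENT — A ⇓ S^8(Z), B ⇓ SSZ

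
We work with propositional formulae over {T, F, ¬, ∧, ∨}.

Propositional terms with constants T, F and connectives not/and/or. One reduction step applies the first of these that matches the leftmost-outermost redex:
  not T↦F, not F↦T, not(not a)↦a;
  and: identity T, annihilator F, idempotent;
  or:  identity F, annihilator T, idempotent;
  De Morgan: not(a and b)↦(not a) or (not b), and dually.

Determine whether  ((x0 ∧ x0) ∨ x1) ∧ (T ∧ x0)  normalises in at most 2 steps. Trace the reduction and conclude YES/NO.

Answer: YES — reaches normal form (x0 ∨ x1) ∧ x0 in 2 ≤ 2 steps

Reduction:
  start: ((x0 ∧ x0) ∨ x1) ∧ (T ∧ x0)
  →1  (x0 ∨ x1) ∧ (T ∧ x0)
  →2  (x0 ∨ x1) ∧ x0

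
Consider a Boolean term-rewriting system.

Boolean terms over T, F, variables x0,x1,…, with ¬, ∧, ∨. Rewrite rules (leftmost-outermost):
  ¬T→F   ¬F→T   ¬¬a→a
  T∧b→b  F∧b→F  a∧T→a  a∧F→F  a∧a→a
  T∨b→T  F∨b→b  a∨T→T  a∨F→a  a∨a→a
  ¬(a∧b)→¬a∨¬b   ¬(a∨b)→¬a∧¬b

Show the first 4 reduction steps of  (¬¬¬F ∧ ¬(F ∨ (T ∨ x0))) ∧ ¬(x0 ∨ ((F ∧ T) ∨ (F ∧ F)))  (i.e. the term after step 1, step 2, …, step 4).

Answer: after 4 steps: (¬F ∧ ¬(T ∨ x0)) ∧ ¬(x0 ∨ ((F ∧ T) ∨ (F ∧ F)))

Derivation:
  start: (¬¬¬F ∧ ¬(F ∨ (T ∨ x0))) ∧ ¬(x0 ∨ ((F ∧ T) ∨ (F ∧ F)))
  step 1: (¬F ∧ ¬(F ∨ (T ∨ x0))) ∧ ¬(x0 ∨ ((F ∧ T) ∨ (F ∧ F)))
  step 2: (T ∧ ¬(F ∨ (T ∨ x0))) ∧ ¬(x0 ∨ ((F ∧ T) ∨ (F ∧ F)))
  step 3: ¬(F ∨ (T ∨ x0)) ∧ ¬(x0 ∨ ((F ∧ T) ∨ (F ∧ F)))
  step 4: (¬F ∧ ¬(T ∨ x0)) ∧ ¬(x0 ∨ ((F ∧ T) ∨ (F ∧ F)))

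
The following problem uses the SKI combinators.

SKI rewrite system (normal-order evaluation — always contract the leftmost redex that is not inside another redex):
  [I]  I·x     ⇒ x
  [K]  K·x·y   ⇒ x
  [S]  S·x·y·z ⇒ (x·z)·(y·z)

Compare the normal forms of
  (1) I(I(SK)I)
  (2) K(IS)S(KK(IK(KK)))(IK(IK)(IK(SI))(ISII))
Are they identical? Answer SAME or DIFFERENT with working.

Answer: DIFFERENT — A ⇓ SKI, B ⇓ SK(K(SII))

Reduction:
Term A:
  start: I(I(SK)I)
  →1  I(SK)I
  →2  SKI

Term B:
  start: K(IS)S(KK(IK(KK)))(IK(IK)(IK(SI))(ISII))
  →1  IS(KK(IK(KK)))(IK(IK)(IK(SI))(ISII))
  →2  S(KK(IK(KK)))(IK(IK)(IK(SI))(ISII))
  →3  SK(IK(IK)(IK(SI))(ISII))
  →4  SK(K(IK)(IK(SI))(ISII))
  →5  SK(IK(ISII))
  →6  SK(K(ISII))
  →7  SK(K(SII))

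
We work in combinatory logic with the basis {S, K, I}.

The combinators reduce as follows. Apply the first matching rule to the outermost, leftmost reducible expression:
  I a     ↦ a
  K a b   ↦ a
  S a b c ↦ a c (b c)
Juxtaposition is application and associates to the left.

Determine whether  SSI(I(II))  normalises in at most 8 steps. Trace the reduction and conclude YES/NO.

Answer: YES — reaches normal form SII in 6 ≤ 8 steps

Working:
  start: SSI(I(II))
  →1  S(I(II))(I(I(II)))
  →2  S(II)(I(I(II)))
  →3  SI(I(I(II)))
  →4  SI(I(II))
  →5  SI(II)
  →6  SII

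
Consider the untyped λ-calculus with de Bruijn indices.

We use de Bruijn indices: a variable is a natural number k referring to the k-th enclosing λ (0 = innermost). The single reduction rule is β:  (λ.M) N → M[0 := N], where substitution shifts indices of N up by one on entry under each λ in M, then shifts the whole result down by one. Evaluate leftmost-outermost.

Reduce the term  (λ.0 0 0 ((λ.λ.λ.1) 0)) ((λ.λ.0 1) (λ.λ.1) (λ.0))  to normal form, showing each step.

Answer: normal form = λ.λ.λ.1  (in 11 steps)

Derivation:
  start: (λ.0 0 0 ((λ.λ.λ.1) 0)) ((λ.λ.0 1) (λ.λ.1) (λ.0))
  →1  (λ.λ.0 1) (λ.λ.1) (λ.0) ((λ.λ.0 1) (λ.λ.1) (λ.0)) ((λ.λ.0 1) (λ.λ.1) (λ.0)) ((λ.λ.λ.1) ((λ.λ.0 1) (λ.λ.1) (λ.0)))
  →2  (λ.0 (λ.λ.1)) (λ.0) ((λ.λ.0 1) (λ.λ.1) (λ.0)) ((λ.λ.0 1) (λ.λ.1) (λ.0)) ((λ.λ.λ.1) ((λ.λ.0 1) (λ.λ.1) (λ.0)))
  →3  (λ.0) (λ.λ.1) ((λ.λ.0 1) (λ.λ.1) (λ.0)) ((λ.λ.0 1) (λ.λ.1) (λ.0)) ((λ.λ.λ.1) ((λ.λ.0 1) (λ.λ.1) (λ.0)))
  →4  (λ.λ.1) ((λ.λ.0 1) (λ.λ.1) (λ.0)) ((λ.λ.0 1) (λ.λ.1) (λ.0)) ((λ.λ.λ.1) ((λ.λ.0 1) (λ.λ.1) (λ.0)))
  →5  (λ.(λ.λ.0 1) (λ.λ.1) (λ.0)) ((λ.λ.0 1) (λ.λ.1) (λ.0)) ((λ.λ.λ.1) ((λ.λ.0 1) (λ.λ.1) (λ.0)))
  →6  (λ.λ.0 1) (λ.λ.1) (λ.0) ((λ.λ.λ.1) ((λ.λ.0 1) (λ.λ.1) (λ.0)))
  →7  (λ.0 (λ.λ.1)) (λ.0) ((λ.λ.λ.1) ((λ.λ.0 1) (λ.λ.1) (λ.0)))
  →8  (λ.0) (λ.λ.1) ((λ.λ.λ.1) ((λ.λ.0 1) (λ.λ.1) (λ.0)))
  →9  (λ.λ.1) ((λ.λ.λ.1) ((λ.λ.0 1) (λ.λ.1) (λ.0)))
  →10  λ.(λ.λ.λ.1) ((λ.λ.0 1) (λ.λ.1) (λ.0))
  →11  λ.λ.λ.1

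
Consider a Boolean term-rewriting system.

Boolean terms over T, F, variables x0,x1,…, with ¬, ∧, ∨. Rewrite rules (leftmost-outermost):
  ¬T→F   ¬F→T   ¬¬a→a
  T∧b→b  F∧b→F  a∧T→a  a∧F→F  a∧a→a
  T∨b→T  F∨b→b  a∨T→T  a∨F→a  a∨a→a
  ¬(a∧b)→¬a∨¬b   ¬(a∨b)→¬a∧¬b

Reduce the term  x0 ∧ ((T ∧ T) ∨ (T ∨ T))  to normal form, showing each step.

  start: x0 ∧ ((T ∧ T) ∨ (T ∨ T))
  →1  x0 ∧ (T ∨ (T ∨ T))
  →2  x0 ∧ T
  →3  x0

Answer: normal form = x0  (in 3 steps)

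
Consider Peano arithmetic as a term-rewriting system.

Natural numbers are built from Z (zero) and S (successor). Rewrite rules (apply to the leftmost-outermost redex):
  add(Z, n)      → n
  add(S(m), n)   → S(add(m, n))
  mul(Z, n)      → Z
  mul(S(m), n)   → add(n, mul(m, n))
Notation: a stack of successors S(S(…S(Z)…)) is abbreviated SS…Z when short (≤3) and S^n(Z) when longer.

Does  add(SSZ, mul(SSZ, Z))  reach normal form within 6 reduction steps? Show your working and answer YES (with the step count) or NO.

  start: add(SSZ, mul(SSZ, Z))
  [1] S(add(SZ, mul(SSZ, Z)))
  [2] S(S(add(Z, mul(SSZ, Z))))
  [3] S(S(mul(SSZ, Z)))
  [4] S(S(add(Z, mul(SZ, Z))))
  [5] S(S(mul(SZ, Z)))
  [6] S(S(add(Z, mul(Z, Z))))

Answer: NO — after 6 steps the term is S(S(add(Z, mul(Z, Z)))), not yet normal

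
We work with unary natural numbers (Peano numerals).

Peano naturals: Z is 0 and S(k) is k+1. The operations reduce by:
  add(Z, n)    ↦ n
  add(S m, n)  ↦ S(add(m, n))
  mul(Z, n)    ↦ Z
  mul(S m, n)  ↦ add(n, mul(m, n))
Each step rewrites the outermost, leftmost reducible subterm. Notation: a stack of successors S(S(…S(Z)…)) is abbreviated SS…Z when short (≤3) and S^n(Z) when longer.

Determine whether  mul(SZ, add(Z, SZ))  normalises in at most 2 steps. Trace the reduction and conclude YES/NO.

Answer: NO — after 2 steps the term is add(SZ, mul(Z, add(Z, SZ))), not yet normal

Working:
  start: mul(SZ, add(Z, SZ))
  [1] add(add(Z, SZ), mul(Z, add(Z, SZ)))
  [2] add(SZ, mul(Z, add(Z, SZ)))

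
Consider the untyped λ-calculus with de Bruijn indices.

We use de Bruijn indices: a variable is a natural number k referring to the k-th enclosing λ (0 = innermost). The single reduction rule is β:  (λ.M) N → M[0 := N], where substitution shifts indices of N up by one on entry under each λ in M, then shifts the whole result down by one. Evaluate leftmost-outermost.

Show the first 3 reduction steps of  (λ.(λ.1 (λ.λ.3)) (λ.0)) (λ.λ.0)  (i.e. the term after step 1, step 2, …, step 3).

  start: (λ.(λ.1 (λ.λ.3)) (λ.0)) (λ.λ.0)
  →1  (λ.(λ.λ.0) (λ.λ.λ.λ.0)) (λ.0)
  →2  (λ.λ.0) (λ.λ.λ.λ.0)
  →3  λ.0

Answer: after 3 steps: λ.0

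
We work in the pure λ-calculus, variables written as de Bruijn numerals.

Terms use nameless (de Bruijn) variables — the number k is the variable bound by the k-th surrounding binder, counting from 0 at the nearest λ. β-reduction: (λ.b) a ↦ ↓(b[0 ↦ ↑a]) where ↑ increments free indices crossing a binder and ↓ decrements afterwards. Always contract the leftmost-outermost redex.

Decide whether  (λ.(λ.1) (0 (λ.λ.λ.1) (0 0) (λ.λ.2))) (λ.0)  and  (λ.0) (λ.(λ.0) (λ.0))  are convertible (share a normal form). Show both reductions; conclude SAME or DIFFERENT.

Answer: DIFFERENT — A ⇓ λ.0, B ⇓ λ.λ.0

Derivation:
Term A:
  start: (λ.(λ.1) (0 (λ.λ.λ.1) (0 0) (λ.λ.2))) (λ.0)
  [1] (λ.λ.0) ((λ.0) (λ.λ.λ.1) ((λ.0) (λ.0)) (λ.λ.λ.0))
  [2] λ.0

Term B:
  start: (λ.0) (λ.(λ.0) (λ.0))
  [1] λ.(λ.0) (λ.0)
  [2] λ.λ.0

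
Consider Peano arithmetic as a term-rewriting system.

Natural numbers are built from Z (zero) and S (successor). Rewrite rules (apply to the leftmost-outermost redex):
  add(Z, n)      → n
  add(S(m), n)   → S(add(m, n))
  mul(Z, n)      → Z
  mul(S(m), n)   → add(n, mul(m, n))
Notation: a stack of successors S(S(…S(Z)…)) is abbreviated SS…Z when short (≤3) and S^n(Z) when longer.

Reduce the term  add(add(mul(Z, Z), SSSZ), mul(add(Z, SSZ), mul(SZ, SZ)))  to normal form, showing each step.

  start: add(add(mul(Z, Z), SSSZ), mul(add(Z, SSZ), mul(SZ, SZ)))
  →1  add(add(Z, SSSZ), mul(add(Z, SSZ), mul(SZ, SZ)))
  →2  add(SSSZ, mul(add(Z, SSZ), mul(SZ, SZ)))
  →3  S(add(SSZ, mul(add(Z, SSZ), mul(SZ, SZ))))
  →4  S(S(add(SZ, mul(add(Z, SSZ), mul(SZ, SZ)))))
  →5  S(S(S(add(Z, mul(add(Z, SSZ), mul(SZ, SZ))))))
  →6  S(S(S(mul(add(Z, SSZ), mul(SZ, SZ)))))
  →7  S(S(S(mul(SSZ, mul(SZ, SZ)))))
  →8  S(S(S(add(mul(SZ, SZ), mul(SZ, mul(SZ, SZ))))))
  →9  S(S(S(add(add(SZ, mul(Z, SZ)), mul(SZ, mul(SZ, SZ))))))
  →10  S(S(S(add(S(add(Z, mul(Z, SZ))), mul(SZ, mul(SZ, SZ))))))
  →11  S(S(S(S(add(add(Z, mul(Z, SZ)), mul(SZ, mul(SZ, SZ)))))))
  →12  S(S(S(S(add(mul(Z, SZ), mul(SZ, mul(SZ, SZ)))))))
  →13  S(S(S(S(add(Z, mul(SZ, mul(SZ, SZ)))))))
  →14  S(S(S(S(mul(SZ, mul(SZ, SZ))))))
  →15  S(S(S(S(add(mul(SZ, SZ), mul(Z, mul(SZ, SZ)))))))
  →16  S(S(S(S(add(add(SZ, mul(Z, SZ)), mul(Z, mul(SZ, SZ)))))))
  →17  S(S(S(S(add(S(add(Z, mul(Z, SZ))), mul(Z, mul(SZ, SZ)))))))
  →18  S(S(S(S(S(add(add(Z, mul(Z, SZ)), mul(Z, mul(SZ, SZ))))))))
  →19  S(S(S(S(S(add(mul(Z, SZ), mul(Z, mul(SZ, SZ))))))))
  →20  S(S(S(S(S(add(Z, mul(Z, mul(SZ, SZ))))))))
  →21  S(S(S(S(S(mul(Z, mul(SZ, SZ)))))))
  →22  S^5(Z)

Answer: normal form = S^5(Z)  (in 22 steps)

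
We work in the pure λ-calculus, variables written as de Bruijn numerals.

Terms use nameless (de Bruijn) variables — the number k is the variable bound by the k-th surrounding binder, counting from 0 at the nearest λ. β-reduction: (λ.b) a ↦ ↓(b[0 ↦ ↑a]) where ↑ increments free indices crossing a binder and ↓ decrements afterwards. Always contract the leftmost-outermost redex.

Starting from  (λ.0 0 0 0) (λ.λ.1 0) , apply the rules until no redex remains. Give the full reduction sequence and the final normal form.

  start: (λ.0 0 0 0) (λ.λ.1 0)
  →1  (λ.λ.1 0) (λ.λ.1 0) (λ.λ.1 0) (λ.λ.1 0)
  →2  (λ.(λ.λ.1 0) 0) (λ.λ.1 0) (λ.λ.1 0)
  →3  (λ.λ.1 0) (λ.λ.1 0) (λ.λ.1 0)
  →4  (λ.(λ.λ.1 0) 0) (λ.λ.1 0)
  →5  (λ.λ.1 0) (λ.λ.1 0)
  →6  λ.(λ.λ.1 0) 0
  →7  λ.λ.1 0

Answer: normal form = λ.λ.1 0  (in 7 steps)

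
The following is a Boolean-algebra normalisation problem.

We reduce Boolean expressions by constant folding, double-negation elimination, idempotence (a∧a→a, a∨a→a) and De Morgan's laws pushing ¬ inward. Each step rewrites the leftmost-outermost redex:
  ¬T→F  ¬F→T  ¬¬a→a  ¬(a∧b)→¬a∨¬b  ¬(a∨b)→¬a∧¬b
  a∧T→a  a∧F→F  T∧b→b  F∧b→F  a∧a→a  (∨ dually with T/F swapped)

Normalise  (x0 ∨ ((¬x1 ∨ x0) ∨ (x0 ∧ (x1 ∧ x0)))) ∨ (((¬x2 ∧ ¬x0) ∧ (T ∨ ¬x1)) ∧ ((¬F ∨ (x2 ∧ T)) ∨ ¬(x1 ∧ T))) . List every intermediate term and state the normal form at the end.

  start: (x0 ∨ ((¬x1 ∨ x0) ∨ (x0 ∧ (x1 ∧ x0)))) ∨ (((¬x2 ∧ ¬x0) ∧ (T ∨ ¬x1)) ∧ ((¬F ∨ (x2 ∧ T)) ∨ ¬(x1 ∧ T)))
  [1] (x0 ∨ ((¬x1 ∨ x0) ∨ (x0 ∧ (x1 ∧ x0)))) ∨ (((¬x2 ∧ ¬x0) ∧ T) ∧ ((¬F ∨ (x2 ∧ T)) ∨ ¬(x1 ∧ T)))
  [2] (x0 ∨ ((¬x1 ∨ x0) ∨ (x0 ∧ (x1 ∧ x0)))) ∨ ((¬x2 ∧ ¬x0) ∧ ((¬F ∨ (x2 ∧ T)) ∨ ¬(x1 ∧ T)))
  [3] (x0 ∨ ((¬x1 ∨ x0) ∨ (x0 ∧ (x1 ∧ x0)))) ∨ ((¬x2 ∧ ¬x0) ∧ ((T ∨ (x2 ∧ T)) ∨ ¬(x1 ∧ T)))
  [4] (x0 ∨ ((¬x1 ∨ x0) ∨ (x0 ∧ (x1 ∧ x0)))) ∨ ((¬x2 ∧ ¬x0) ∧ (T ∨ ¬(x1 ∧ T)))
  [5] (x0 ∨ ((¬x1 ∨ x0) ∨ (x0 ∧ (x1 ∧ x0)))) ∨ ((¬x2 ∧ ¬x0) ∧ T)
  [6] (x0 ∨ ((¬x1 ∨ x0) ∨ (x0 ∧ (x1 ∧ x0)))) ∨ (¬x2 ∧ ¬x0)

Answer: normal form = (x0 ∨ ((¬x1 ∨ x0) ∨ (x0 ∧ (x1 ∧ x0)))) ∨ (¬x2 ∧ ¬x0)  (in 6 steps)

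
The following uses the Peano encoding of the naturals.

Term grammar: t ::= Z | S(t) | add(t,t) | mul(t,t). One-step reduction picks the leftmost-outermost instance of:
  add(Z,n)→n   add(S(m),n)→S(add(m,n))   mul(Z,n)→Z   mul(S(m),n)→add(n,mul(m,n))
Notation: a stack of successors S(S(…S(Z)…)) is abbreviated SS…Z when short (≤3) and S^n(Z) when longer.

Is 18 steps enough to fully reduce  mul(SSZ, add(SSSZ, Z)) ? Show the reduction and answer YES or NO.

Answer: NO — after 18 steps the term is S(S(S(S(S(S(mul(Z, add(SSSZ, Z)))))))), not yet normal

Reduction:
  start: mul(SSZ, add(SSSZ, Z))
  step 1: add(add(SSSZ, Z), mul(SZ, add(SSSZ, Z)))
  step 2: add(S(add(SSZ, Z)), mul(SZ, add(SSSZ, Z)))
  step 3: S(add(add(SSZ, Z), mul(SZ, add(SSSZ, Z))))
  step 4: S(add(S(add(SZ, Z)), mul(SZ, add(SSSZ, Z))))
  step 5: S(S(add(add(SZ, Z), mul(SZ, add(SSSZ, Z)))))
  step 6: S(S(add(S(add(Z, Z)), mul(SZ, add(SSSZ, Z)))))
  step 7: S(S(S(add(add(Z, Z), mul(SZ, add(SSSZ, Z))))))
  step 8: S(S(S(add(Z, mul(SZ, add(SSSZ, Z))))))
  step 9: S(S(S(mul(SZ, add(SSSZ, Z)))))
  step 10: S(S(S(add(add(SSSZ, Z), mul(Z, add(SSSZ, Z))))))
  step 11: S(S(S(add(S(add(SSZ, Z)), mul(Z, add(SSSZ, Z))))))
  step 12: S(S(S(S(add(add(SSZ, Z), mul(Z, add(SSSZ, Z)))))))
  step 13: S(S(S(S(add(S(add(SZ, Z)), mul(Z, add(SSSZ, Z)))))))
  step 14: S(S(S(S(S(add(add(SZ, Z), mul(Z, add(SSSZ, Z))))))))
  step 15: S(S(S(S(S(add(S(add(Z, Z)), mul(Z, add(SSSZ, Z))))))))
  step 16: S(S(S(S(S(S(add(add(Z, Z), mul(Z, add(SSSZ, Z)))))))))
  step 17: S(S(S(S(S(S(add(Z, mul(Z, add(SSSZ, Z)))))))))
  step 18: S(S(S(S(S(S(mul(Z, add(SSSZ, Z))))))))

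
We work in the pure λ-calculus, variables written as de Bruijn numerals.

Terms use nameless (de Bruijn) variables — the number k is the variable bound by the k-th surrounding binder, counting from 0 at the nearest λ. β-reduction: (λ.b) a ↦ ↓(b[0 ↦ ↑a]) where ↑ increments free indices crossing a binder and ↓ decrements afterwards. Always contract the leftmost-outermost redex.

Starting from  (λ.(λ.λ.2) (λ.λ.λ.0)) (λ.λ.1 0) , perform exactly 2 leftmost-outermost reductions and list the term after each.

  start: (λ.(λ.λ.2) (λ.λ.λ.0)) (λ.λ.1 0)
  step 1: (λ.λ.λ.λ.1 0) (λ.λ.λ.0)
  step 2: λ.λ.λ.1 0

Answer: after 2 steps: λ.λ.λ.1 0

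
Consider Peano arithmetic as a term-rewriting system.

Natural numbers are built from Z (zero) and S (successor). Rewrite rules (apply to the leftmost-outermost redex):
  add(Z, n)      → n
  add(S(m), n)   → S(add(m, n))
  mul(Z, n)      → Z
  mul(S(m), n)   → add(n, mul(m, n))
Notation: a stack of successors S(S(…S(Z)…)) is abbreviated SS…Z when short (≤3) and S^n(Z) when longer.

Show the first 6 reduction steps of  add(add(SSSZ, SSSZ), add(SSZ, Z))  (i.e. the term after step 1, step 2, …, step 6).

  start: add(add(SSSZ, SSSZ), add(SSZ, Z))
  [1] add(S(add(SSZ, SSSZ)), add(SSZ, Z))
  [2] S(add(add(SSZ, SSSZ), add(SSZ, Z)))
  [3] S(add(S(add(SZ, SSSZ)), add(SSZ, Z)))
  [4] S(S(add(add(SZ, SSSZ), add(SSZ, Z))))
  [5] S(S(add(S(add(Z, SSSZ)), add(SSZ, Z))))
  [6] S(S(S(add(add(Z, SSSZ), add(SSZ, Z)))))

Answer: after 6 steps: S(S(S(add(add(Z, SSSZ), add(SSZ, Z)))))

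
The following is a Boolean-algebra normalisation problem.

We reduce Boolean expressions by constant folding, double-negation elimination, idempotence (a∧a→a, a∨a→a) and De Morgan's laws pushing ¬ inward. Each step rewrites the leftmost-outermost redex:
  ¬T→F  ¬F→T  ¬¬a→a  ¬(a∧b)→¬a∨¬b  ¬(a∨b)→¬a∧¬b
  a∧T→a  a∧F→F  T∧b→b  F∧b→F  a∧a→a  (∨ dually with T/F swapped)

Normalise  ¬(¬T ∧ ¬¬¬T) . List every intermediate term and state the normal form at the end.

Answer: normal form = T  (in 3 steps)

Working:
  start: ¬(¬T ∧ ¬¬¬T)
  [1] ¬¬T ∨ ¬¬¬¬T
  [2] T ∨ ¬¬¬¬T
  [3] T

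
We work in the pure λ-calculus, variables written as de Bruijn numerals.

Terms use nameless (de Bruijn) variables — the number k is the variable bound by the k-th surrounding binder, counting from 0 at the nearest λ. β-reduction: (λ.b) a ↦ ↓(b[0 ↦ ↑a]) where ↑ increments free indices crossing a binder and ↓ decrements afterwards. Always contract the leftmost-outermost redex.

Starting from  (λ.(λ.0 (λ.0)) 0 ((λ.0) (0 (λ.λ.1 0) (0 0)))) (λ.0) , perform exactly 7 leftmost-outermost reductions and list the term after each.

  start: (λ.(λ.0 (λ.0)) 0 ((λ.0) (0 (λ.λ.1 0) (0 0)))) (λ.0)
  →1  (λ.0 (λ.0)) (λ.0) ((λ.0) ((λ.0) (λ.λ.1 0) ((λ.0) (λ.0))))
  →2  (λ.0) (λ.0) ((λ.0) ((λ.0) (λ.λ.1 0) ((λ.0) (λ.0))))
  →3  (λ.0) ((λ.0) ((λ.0) (λ.λ.1 0) ((λ.0) (λ.0))))
  →4  (λ.0) ((λ.0) (λ.λ.1 0) ((λ.0) (λ.0)))
  →5  (λ.0) (λ.λ.1 0) ((λ.0) (λ.0))
  →6  (λ.λ.1 0) ((λ.0) (λ.0))
  →7  λ.(λ.0) (λ.0) 0

Answer: after 7 steps: λ.(λ.0) (λ.0) 0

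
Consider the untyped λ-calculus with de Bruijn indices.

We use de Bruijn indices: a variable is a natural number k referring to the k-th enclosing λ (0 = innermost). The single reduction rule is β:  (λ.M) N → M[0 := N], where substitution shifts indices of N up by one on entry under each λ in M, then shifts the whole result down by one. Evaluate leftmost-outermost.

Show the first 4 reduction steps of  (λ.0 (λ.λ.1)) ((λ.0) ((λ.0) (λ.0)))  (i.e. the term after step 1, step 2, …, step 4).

  start: (λ.0 (λ.λ.1)) ((λ.0) ((λ.0) (λ.0)))
  →1  (λ.0) ((λ.0) (λ.0)) (λ.λ.1)
  →2  (λ.0) (λ.0) (λ.λ.1)
  →3  (λ.0) (λ.λ.1)
  →4  λ.λ.1

Answer: after 4 steps: λ.λ.1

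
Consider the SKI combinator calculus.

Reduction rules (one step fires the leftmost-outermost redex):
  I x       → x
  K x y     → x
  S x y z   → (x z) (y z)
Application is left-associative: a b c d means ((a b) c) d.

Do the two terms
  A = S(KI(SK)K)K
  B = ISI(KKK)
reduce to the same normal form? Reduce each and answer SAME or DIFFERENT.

Answer: DIFFERENT — A ⇓ SKK, B ⇓ SIK

Working:
Term A:
  start: S(KI(SK)K)K
  [1] S(IK)K
  [2] SKK

Term B:
  start: ISI(KKK)
  [1] SI(KKK)
  [2] SIK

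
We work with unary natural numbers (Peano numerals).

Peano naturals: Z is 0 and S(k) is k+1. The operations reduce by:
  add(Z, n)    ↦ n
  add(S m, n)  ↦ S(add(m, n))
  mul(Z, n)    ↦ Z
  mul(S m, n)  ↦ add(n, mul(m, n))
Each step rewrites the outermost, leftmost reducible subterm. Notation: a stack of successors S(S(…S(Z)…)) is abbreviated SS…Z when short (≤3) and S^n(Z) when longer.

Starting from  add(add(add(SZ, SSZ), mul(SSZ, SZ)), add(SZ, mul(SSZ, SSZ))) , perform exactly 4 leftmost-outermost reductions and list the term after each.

Answer: after 4 steps: S(add(add(SSZ, mul(SSZ, SZ)), add(SZ, mul(SSZ, SSZ))))

Derivation:
  start: add(add(add(SZ, SSZ), mul(SSZ, SZ)), add(SZ, mul(SSZ, SSZ)))
  [1] add(add(S(add(Z, SSZ)), mul(SSZ, SZ)), add(SZ, mul(SSZ, SSZ)))
  [2] add(S(add(add(Z, SSZ), mul(SSZ, SZ))), add(SZ, mul(SSZ, SSZ)))
  [3] S(add(add(add(Z, SSZ), mul(SSZ, SZ)), add(SZ, mul(SSZ, SSZ))))
  [4] S(add(add(SSZ, mul(SSZ, SZ)), add(SZ, mul(SSZ, SSZ))))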